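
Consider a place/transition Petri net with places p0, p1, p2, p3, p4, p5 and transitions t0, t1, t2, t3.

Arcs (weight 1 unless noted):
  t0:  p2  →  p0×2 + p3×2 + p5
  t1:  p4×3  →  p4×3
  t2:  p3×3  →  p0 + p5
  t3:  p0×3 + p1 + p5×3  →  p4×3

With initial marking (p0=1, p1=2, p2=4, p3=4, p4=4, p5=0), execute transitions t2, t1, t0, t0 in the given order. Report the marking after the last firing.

step 1: fire t2:  (p0=1, p1=2, p2=4, p3=4, p4=4, p5=0) → (p0=2, p1=2, p2=4, p3=1, p4=4, p5=1)
step 2: fire t1:  (p0=2, p1=2, p2=4, p3=1, p4=4, p5=1) → (p0=2, p1=2, p2=4, p3=1, p4=4, p5=1)
step 3: fire t0:  (p0=2, p1=2, p2=4, p3=1, p4=4, p5=1) → (p0=4, p1=2, p2=3, p3=3, p4=4, p5=2)
step 4: fire t0:  (p0=4, p1=2, p2=3, p3=3, p4=4, p5=2) → (p0=6, p1=2, p2=2, p3=5, p4=4, p5=3)

(p0=6, p1=2, p2=2, p3=5, p4=4, p5=3)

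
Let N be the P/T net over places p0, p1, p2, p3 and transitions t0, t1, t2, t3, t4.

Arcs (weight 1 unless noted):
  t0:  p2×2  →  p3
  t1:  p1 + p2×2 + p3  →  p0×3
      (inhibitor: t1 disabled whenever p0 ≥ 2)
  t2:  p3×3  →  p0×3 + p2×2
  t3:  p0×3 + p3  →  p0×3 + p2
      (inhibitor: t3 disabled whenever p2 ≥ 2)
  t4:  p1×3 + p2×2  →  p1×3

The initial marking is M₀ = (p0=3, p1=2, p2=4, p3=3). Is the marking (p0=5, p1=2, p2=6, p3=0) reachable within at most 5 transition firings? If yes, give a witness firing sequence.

NO — not reachable within 5 firings

depth 0: 1 marking
depth 1: 3 markings reached so far
depth 2: 5 markings reached so far
depth 3: 7 markings reached so far
depth 4: 10 markings reached so far
depth 5: 14 markings reached so far
target is not among the 14 markings reachable within 5 steps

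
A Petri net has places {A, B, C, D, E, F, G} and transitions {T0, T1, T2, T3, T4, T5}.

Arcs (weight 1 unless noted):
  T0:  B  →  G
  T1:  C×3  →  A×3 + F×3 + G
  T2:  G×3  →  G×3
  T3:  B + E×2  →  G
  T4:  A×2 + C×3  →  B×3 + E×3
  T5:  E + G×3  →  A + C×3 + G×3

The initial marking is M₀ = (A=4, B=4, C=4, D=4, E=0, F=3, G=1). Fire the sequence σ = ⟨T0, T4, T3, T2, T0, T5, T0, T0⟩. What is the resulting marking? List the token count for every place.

step 1: fire T0:  (A=4, B=4, C=4, D=4, E=0, F=3, G=1) → (A=4, B=3, C=4, D=4, E=0, F=3, G=2)
step 2: fire T4:  (A=4, B=3, C=4, D=4, E=0, F=3, G=2) → (A=2, B=6, C=1, D=4, E=3, F=3, G=2)
step 3: fire T3:  (A=2, B=6, C=1, D=4, E=3, F=3, G=2) → (A=2, B=5, C=1, D=4, E=1, F=3, G=3)
step 4: fire T2:  (A=2, B=5, C=1, D=4, E=1, F=3, G=3) → (A=2, B=5, C=1, D=4, E=1, F=3, G=3)
step 5: fire T0:  (A=2, B=5, C=1, D=4, E=1, F=3, G=3) → (A=2, B=4, C=1, D=4, E=1, F=3, G=4)
step 6: fire T5:  (A=2, B=4, C=1, D=4, E=1, F=3, G=4) → (A=3, B=4, C=4, D=4, E=0, F=3, G=4)
step 7: fire T0:  (A=3, B=4, C=4, D=4, E=0, F=3, G=4) → (A=3, B=3, C=4, D=4, E=0, F=3, G=5)
step 8: fire T0:  (A=3, B=3, C=4, D=4, E=0, F=3, G=5) → (A=3, B=2, C=4, D=4, E=0, F=3, G=6)

(A=3, B=2, C=4, D=4, E=0, F=3, G=6)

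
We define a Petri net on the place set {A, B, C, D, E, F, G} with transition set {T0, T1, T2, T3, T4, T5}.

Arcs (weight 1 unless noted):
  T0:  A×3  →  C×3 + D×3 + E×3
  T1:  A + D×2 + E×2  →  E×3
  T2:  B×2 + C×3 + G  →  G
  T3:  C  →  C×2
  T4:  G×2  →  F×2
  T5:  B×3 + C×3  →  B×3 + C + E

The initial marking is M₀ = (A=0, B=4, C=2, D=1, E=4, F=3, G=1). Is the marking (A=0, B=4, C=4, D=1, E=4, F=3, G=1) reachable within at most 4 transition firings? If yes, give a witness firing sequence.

step 1: fire T3:  (A=0, B=4, C=2, D=1, E=4, F=3, G=1) → (A=0, B=4, C=3, D=1, E=4, F=3, G=1)
step 2: fire T3:  (A=0, B=4, C=3, D=1, E=4, F=3, G=1) → (A=0, B=4, C=4, D=1, E=4, F=3, G=1)

YES — reachable via ⟨T3, T3⟩ (2 firings)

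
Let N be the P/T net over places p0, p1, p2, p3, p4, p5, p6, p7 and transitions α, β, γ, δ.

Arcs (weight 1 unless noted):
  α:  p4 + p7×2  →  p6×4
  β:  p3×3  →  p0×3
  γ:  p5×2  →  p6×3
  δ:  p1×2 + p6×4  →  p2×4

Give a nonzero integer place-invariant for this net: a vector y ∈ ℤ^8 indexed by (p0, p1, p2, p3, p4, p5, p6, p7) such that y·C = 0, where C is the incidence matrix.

Incidence matrix C (rows=places, cols=transitions):
        α    β    γ    δ
   p0   0    3    0    0
   p1   0    0    0   -2
   p2   0    0    0    4
   p3   0   -3    0    0
   p4  -1    0    0    0
   p5   0    0   -2    0
   p6   4    0    3   -4
   p7  -2    0    0    0

Candidate y = [0, 2, 1, 0, 0, 0, 0, 0]; check y·C column-wise:
  col α: 2·0 + 1·0 + 0·-1 + 0·4 + 0·-2 = 0
  col β: 0·3 + 2·0 + 1·0 + 0·-3 = 0
  col γ: 2·0 + 1·0 + 0·-2 + 0·3 = 0
  col δ: 2·-2 + 1·4 + 0·-4 = 0

y = (p0:0, p1:2, p2:1, p3:0, p4:0, p5:0, p6:0, p7:0)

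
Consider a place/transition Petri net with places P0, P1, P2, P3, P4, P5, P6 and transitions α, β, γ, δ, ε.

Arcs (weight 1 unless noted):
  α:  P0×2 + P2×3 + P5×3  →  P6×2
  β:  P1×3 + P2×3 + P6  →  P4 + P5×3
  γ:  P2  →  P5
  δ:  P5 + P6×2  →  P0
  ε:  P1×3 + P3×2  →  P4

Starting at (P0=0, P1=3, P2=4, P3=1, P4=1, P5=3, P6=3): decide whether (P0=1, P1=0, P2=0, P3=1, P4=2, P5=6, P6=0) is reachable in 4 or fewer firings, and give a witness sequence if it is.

YES — reachable via ⟨β, γ, δ⟩ (3 firings)

step 1: fire β:  (P0=0, P1=3, P2=4, P3=1, P4=1, P5=3, P6=3) → (P0=0, P1=0, P2=1, P3=1, P4=2, P5=6, P6=2)
step 2: fire γ:  (P0=0, P1=0, P2=1, P3=1, P4=2, P5=6, P6=2) → (P0=0, P1=0, P2=0, P3=1, P4=2, P5=7, P6=2)
step 3: fire δ:  (P0=0, P1=0, P2=0, P3=1, P4=2, P5=7, P6=2) → (P0=1, P1=0, P2=0, P3=1, P4=2, P5=6, P6=0)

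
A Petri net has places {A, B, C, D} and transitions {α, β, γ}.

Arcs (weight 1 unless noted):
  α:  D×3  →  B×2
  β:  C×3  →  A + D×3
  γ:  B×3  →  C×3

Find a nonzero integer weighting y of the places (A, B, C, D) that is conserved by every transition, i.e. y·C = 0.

Incidence matrix C (rows=places, cols=transitions):
        α    β    γ
    A   0    1    0
    B   2    0   -3
    C   0   -3    3
    D  -3    3    0

Candidate y = [3, 3, 3, 2]; check y·C column-wise:
  col α: 3·0 + 3·2 + 3·0 + 2·-3 = 0
  col β: 3·1 + 3·0 + 3·-3 + 2·3 = 0
  col γ: 3·0 + 3·-3 + 3·3 + 2·0 = 0

y = (A:3, B:3, C:3, D:2)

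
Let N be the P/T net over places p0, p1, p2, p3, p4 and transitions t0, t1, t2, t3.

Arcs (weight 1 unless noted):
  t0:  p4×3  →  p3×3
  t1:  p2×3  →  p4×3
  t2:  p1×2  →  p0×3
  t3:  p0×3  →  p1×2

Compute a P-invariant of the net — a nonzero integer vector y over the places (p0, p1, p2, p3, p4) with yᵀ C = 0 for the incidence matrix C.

Incidence matrix C (rows=places, cols=transitions):
       t0   t1   t2   t3
   p0   0    0    3   -3
   p1   0    0   -2    2
   p2   0   -3    0    0
   p3   3    0    0    0
   p4  -3    3    0    0

Candidate y = [2, 3, 0, 0, 0]; check y·C column-wise:
  col t0: 2·0 + 3·0 + 0·3 + 0·-3 = 0
  col t1: 2·0 + 3·0 + 0·-3 + 0·3 = 0
  col t2: 2·3 + 3·-2 = 0
  col t3: 2·-3 + 3·2 = 0

y = (p0:2, p1:3, p2:0, p3:0, p4:0)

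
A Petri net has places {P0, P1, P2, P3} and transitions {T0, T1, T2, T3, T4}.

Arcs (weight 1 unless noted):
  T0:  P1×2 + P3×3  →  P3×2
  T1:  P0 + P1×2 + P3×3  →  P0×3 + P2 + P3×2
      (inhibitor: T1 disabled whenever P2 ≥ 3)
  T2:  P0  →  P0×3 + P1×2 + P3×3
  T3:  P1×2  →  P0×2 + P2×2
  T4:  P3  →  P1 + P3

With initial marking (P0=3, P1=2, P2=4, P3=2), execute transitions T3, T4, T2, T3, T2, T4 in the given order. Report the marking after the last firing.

step 1: fire T3:  (P0=3, P1=2, P2=4, P3=2) → (P0=5, P1=0, P2=6, P3=2)
step 2: fire T4:  (P0=5, P1=0, P2=6, P3=2) → (P0=5, P1=1, P2=6, P3=2)
step 3: fire T2:  (P0=5, P1=1, P2=6, P3=2) → (P0=7, P1=3, P2=6, P3=5)
step 4: fire T3:  (P0=7, P1=3, P2=6, P3=5) → (P0=9, P1=1, P2=8, P3=5)
step 5: fire T2:  (P0=9, P1=1, P2=8, P3=5) → (P0=11, P1=3, P2=8, P3=8)
step 6: fire T4:  (P0=11, P1=3, P2=8, P3=8) → (P0=11, P1=4, P2=8, P3=8)

(P0=11, P1=4, P2=8, P3=8)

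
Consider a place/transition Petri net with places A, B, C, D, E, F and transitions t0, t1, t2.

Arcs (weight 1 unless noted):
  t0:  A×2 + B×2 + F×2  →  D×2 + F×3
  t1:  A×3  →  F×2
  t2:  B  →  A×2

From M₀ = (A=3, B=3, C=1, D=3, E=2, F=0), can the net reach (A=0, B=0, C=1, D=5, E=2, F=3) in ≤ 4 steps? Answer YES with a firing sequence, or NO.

step 1: fire t1:  (A=3, B=3, C=1, D=3, E=2, F=0) → (A=0, B=3, C=1, D=3, E=2, F=2)
step 2: fire t2:  (A=0, B=3, C=1, D=3, E=2, F=2) → (A=2, B=2, C=1, D=3, E=2, F=2)
step 3: fire t0:  (A=2, B=2, C=1, D=3, E=2, F=2) → (A=0, B=0, C=1, D=5, E=2, F=3)

YES — reachable via ⟨t1, t2, t0⟩ (3 firings)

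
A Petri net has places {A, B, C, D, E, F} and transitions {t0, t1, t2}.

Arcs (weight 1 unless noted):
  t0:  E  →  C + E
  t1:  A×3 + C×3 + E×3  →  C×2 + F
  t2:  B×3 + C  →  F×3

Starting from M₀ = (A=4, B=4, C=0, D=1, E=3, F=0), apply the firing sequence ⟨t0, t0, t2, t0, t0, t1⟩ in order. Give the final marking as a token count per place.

(A=1, B=1, C=2, D=1, E=0, F=4)

step 1: fire t0:  (A=4, B=4, C=0, D=1, E=3, F=0) → (A=4, B=4, C=1, D=1, E=3, F=0)
step 2: fire t0:  (A=4, B=4, C=1, D=1, E=3, F=0) → (A=4, B=4, C=2, D=1, E=3, F=0)
step 3: fire t2:  (A=4, B=4, C=2, D=1, E=3, F=0) → (A=4, B=1, C=1, D=1, E=3, F=3)
step 4: fire t0:  (A=4, B=1, C=1, D=1, E=3, F=3) → (A=4, B=1, C=2, D=1, E=3, F=3)
step 5: fire t0:  (A=4, B=1, C=2, D=1, E=3, F=3) → (A=4, B=1, C=3, D=1, E=3, F=3)
step 6: fire t1:  (A=4, B=1, C=3, D=1, E=3, F=3) → (A=1, B=1, C=2, D=1, E=0, F=4)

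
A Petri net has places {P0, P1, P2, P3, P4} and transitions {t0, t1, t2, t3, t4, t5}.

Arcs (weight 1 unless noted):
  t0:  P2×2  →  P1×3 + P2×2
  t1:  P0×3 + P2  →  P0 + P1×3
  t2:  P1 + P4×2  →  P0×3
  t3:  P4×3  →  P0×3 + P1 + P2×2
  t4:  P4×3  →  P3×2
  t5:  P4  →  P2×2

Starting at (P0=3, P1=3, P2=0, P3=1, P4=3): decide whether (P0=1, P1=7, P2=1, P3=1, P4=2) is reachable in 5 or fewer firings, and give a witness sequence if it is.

depth 0: 1 marking
depth 1: 5 markings reached so far
depth 2: 11 markings reached so far
depth 3: 21 markings reached so far
depth 4: 33 markings reached so far
depth 5: 45 markings reached so far
target is not among the 45 markings reachable within 5 steps

NO — not reachable within 5 firings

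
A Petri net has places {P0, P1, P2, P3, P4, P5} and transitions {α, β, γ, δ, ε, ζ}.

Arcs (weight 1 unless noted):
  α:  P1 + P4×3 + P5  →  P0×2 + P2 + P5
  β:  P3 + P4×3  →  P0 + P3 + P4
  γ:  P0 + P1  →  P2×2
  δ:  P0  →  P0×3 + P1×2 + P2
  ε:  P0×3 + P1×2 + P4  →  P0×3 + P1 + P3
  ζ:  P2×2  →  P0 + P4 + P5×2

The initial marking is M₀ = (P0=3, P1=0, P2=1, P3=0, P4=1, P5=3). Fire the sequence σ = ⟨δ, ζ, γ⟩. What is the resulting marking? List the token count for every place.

step 1: fire δ:  (P0=3, P1=0, P2=1, P3=0, P4=1, P5=3) → (P0=5, P1=2, P2=2, P3=0, P4=1, P5=3)
step 2: fire ζ:  (P0=5, P1=2, P2=2, P3=0, P4=1, P5=3) → (P0=6, P1=2, P2=0, P3=0, P4=2, P5=5)
step 3: fire γ:  (P0=6, P1=2, P2=0, P3=0, P4=2, P5=5) → (P0=5, P1=1, P2=2, P3=0, P4=2, P5=5)

(P0=5, P1=1, P2=2, P3=0, P4=2, P5=5)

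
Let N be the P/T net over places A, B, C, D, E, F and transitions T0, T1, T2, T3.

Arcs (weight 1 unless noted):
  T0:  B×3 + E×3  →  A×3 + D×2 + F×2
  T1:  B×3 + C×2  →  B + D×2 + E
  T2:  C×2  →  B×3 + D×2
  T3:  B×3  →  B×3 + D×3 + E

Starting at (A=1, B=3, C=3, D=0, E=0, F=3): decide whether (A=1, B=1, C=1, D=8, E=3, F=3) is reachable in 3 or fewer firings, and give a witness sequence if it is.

step 1: fire T3:  (A=1, B=3, C=3, D=0, E=0, F=3) → (A=1, B=3, C=3, D=3, E=1, F=3)
step 2: fire T3:  (A=1, B=3, C=3, D=3, E=1, F=3) → (A=1, B=3, C=3, D=6, E=2, F=3)
step 3: fire T1:  (A=1, B=3, C=3, D=6, E=2, F=3) → (A=1, B=1, C=1, D=8, E=3, F=3)

YES — reachable via ⟨T3, T3, T1⟩ (3 firings)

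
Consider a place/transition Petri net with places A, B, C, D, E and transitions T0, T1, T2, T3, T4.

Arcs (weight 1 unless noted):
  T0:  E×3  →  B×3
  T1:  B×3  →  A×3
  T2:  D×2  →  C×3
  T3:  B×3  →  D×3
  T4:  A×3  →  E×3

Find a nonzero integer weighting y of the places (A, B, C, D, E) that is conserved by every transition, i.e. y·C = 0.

y = (A:3, B:3, C:2, D:3, E:3)

Incidence matrix C (rows=places, cols=transitions):
       T0   T1   T2   T3   T4
    A   0    3    0    0   -3
    B   3   -3    0   -3    0
    C   0    0    3    0    0
    D   0    0   -2    3    0
    E  -3    0    0    0    3

Candidate y = [3, 3, 2, 3, 3]; check y·C column-wise:
  col T0: 3·0 + 3·3 + 2·0 + 3·0 + 3·-3 = 0
  col T1: 3·3 + 3·-3 + 2·0 + 3·0 + 3·0 = 0
  col T2: 3·0 + 3·0 + 2·3 + 3·-2 + 3·0 = 0
  col T3: 3·0 + 3·-3 + 2·0 + 3·3 + 3·0 = 0
  col T4: 3·-3 + 3·0 + 2·0 + 3·0 + 3·3 = 0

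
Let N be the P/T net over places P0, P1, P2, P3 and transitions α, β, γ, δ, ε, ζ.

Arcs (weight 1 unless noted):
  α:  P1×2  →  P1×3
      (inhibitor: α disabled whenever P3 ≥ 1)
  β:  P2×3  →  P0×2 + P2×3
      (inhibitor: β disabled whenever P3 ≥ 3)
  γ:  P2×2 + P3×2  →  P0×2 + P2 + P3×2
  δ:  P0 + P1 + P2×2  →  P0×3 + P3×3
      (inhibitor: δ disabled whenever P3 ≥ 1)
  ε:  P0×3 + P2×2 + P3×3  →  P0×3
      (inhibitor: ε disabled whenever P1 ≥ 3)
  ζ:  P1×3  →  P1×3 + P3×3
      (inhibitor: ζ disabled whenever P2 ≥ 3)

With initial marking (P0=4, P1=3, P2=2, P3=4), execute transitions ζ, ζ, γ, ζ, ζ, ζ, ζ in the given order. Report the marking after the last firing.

step 1: fire ζ:  (P0=4, P1=3, P2=2, P3=4) → (P0=4, P1=3, P2=2, P3=7)
step 2: fire ζ:  (P0=4, P1=3, P2=2, P3=7) → (P0=4, P1=3, P2=2, P3=10)
step 3: fire γ:  (P0=4, P1=3, P2=2, P3=10) → (P0=6, P1=3, P2=1, P3=10)
step 4: fire ζ:  (P0=6, P1=3, P2=1, P3=10) → (P0=6, P1=3, P2=1, P3=13)
step 5: fire ζ:  (P0=6, P1=3, P2=1, P3=13) → (P0=6, P1=3, P2=1, P3=16)
step 6: fire ζ:  (P0=6, P1=3, P2=1, P3=16) → (P0=6, P1=3, P2=1, P3=19)
step 7: fire ζ:  (P0=6, P1=3, P2=1, P3=19) → (P0=6, P1=3, P2=1, P3=22)

(P0=6, P1=3, P2=1, P3=22)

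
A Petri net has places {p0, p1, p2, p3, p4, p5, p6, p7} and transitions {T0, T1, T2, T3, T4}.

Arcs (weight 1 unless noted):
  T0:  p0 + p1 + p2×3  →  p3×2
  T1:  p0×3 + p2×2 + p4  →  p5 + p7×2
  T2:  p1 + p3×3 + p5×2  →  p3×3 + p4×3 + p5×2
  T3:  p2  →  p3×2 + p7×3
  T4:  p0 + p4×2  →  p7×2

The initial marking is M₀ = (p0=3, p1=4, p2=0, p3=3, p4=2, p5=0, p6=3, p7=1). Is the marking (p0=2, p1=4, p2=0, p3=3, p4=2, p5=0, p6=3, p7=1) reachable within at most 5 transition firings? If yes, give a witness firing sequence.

depth 0: 1 marking
depth 1: 2 markings reached so far
depth 2: 2 markings reached so far
(frontier empty at depth 2; search complete)
target is not among the 2 markings reachable within 5 steps

NO — not reachable within 5 firings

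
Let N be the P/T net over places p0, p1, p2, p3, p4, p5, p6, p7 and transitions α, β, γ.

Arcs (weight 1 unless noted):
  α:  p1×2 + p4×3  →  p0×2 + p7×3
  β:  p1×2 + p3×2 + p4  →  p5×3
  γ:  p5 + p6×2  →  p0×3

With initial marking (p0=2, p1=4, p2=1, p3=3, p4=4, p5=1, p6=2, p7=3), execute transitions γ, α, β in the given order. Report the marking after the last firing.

step 1: fire γ:  (p0=2, p1=4, p2=1, p3=3, p4=4, p5=1, p6=2, p7=3) → (p0=5, p1=4, p2=1, p3=3, p4=4, p5=0, p6=0, p7=3)
step 2: fire α:  (p0=5, p1=4, p2=1, p3=3, p4=4, p5=0, p6=0, p7=3) → (p0=7, p1=2, p2=1, p3=3, p4=1, p5=0, p6=0, p7=6)
step 3: fire β:  (p0=7, p1=2, p2=1, p3=3, p4=1, p5=0, p6=0, p7=6) → (p0=7, p1=0, p2=1, p3=1, p4=0, p5=3, p6=0, p7=6)

(p0=7, p1=0, p2=1, p3=1, p4=0, p5=3, p6=0, p7=6)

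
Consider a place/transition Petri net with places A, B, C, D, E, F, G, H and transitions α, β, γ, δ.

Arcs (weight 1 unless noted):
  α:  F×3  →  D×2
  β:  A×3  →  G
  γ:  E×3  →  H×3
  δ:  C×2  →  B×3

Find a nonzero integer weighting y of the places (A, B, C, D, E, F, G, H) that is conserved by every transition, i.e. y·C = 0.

Incidence matrix C (rows=places, cols=transitions):
        α    β    γ    δ
    A   0   -3    0    0
    B   0    0    0    3
    C   0    0    0   -2
    D   2    0    0    0
    E   0    0   -3    0
    F  -3    0    0    0
    G   0    1    0    0
    H   0    0    3    0

Candidate y = [0, 2, 3, 0, 0, 0, 0, 0]; check y·C column-wise:
  col α: 2·0 + 3·0 + 0·2 + 0·-3 = 0
  col β: 0·-3 + 2·0 + 3·0 + 0·1 = 0
  col γ: 2·0 + 3·0 + 0·-3 + 0·3 = 0
  col δ: 2·3 + 3·-2 = 0

y = (A:0, B:2, C:3, D:0, E:0, F:0, G:0, H:0)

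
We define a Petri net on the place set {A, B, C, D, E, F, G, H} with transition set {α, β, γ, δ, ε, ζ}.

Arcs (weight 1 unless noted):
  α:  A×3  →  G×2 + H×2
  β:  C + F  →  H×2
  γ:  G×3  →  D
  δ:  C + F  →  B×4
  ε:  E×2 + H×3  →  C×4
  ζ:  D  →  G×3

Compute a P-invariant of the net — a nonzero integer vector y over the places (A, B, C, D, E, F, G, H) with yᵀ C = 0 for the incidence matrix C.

Incidence matrix C (rows=places, cols=transitions):
        α    β    γ    δ    ε    ζ
    A  -3    0    0    0    0    0
    B   0    0    0    4    0    0
    C   0   -1    0   -1    4    0
    D   0    0    1    0    0   -1
    E   0    0    0    0   -2    0
    F   0   -1    0   -1    0    0
    G   2    0   -3    0    0    3
    H   2    2    0    0   -3    0

Candidate y = [0, 0, 1, 0, 2, -1, 0, 0]; check y·C column-wise:
  col α: 0·-3 + 1·0 + 2·0 + -1·0 + 0·2 + 0·2 = 0
  col β: 1·-1 + 2·0 + -1·-1 + 0·2 = 0
  col γ: 1·0 + 0·1 + 2·0 + -1·0 + 0·-3 = 0
  col δ: 0·4 + 1·-1 + 2·0 + -1·-1 = 0
  col ε: 1·4 + 2·-2 + -1·0 + 0·-3 = 0
  col ζ: 1·0 + 0·-1 + 2·0 + -1·0 + 0·3 = 0

y = (A:0, B:0, C:1, D:0, E:2, F:-1, G:0, H:0)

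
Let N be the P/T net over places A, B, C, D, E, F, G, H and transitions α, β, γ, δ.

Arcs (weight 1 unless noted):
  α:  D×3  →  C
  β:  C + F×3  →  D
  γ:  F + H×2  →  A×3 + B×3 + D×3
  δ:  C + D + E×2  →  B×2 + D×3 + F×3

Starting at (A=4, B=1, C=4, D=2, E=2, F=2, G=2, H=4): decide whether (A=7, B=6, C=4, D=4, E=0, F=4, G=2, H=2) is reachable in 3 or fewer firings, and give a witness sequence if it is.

step 1: fire γ:  (A=4, B=1, C=4, D=2, E=2, F=2, G=2, H=4) → (A=7, B=4, C=4, D=5, E=2, F=1, G=2, H=2)
step 2: fire α:  (A=7, B=4, C=4, D=5, E=2, F=1, G=2, H=2) → (A=7, B=4, C=5, D=2, E=2, F=1, G=2, H=2)
step 3: fire δ:  (A=7, B=4, C=5, D=2, E=2, F=1, G=2, H=2) → (A=7, B=6, C=4, D=4, E=0, F=4, G=2, H=2)

YES — reachable via ⟨γ, α, δ⟩ (3 firings)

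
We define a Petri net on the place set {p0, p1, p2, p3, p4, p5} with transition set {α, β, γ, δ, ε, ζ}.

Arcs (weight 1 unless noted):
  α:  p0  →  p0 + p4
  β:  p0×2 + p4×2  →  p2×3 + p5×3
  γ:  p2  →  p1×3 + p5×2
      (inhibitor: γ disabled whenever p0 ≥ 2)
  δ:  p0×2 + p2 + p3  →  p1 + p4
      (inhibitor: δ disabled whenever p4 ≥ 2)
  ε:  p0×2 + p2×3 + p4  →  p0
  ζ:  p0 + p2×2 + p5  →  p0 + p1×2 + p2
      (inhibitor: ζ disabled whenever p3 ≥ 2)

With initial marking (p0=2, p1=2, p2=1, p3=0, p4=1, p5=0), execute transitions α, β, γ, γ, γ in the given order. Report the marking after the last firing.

step 1: fire α:  (p0=2, p1=2, p2=1, p3=0, p4=1, p5=0) → (p0=2, p1=2, p2=1, p3=0, p4=2, p5=0)
step 2: fire β:  (p0=2, p1=2, p2=1, p3=0, p4=2, p5=0) → (p0=0, p1=2, p2=4, p3=0, p4=0, p5=3)
step 3: fire γ:  (p0=0, p1=2, p2=4, p3=0, p4=0, p5=3) → (p0=0, p1=5, p2=3, p3=0, p4=0, p5=5)
step 4: fire γ:  (p0=0, p1=5, p2=3, p3=0, p4=0, p5=5) → (p0=0, p1=8, p2=2, p3=0, p4=0, p5=7)
step 5: fire γ:  (p0=0, p1=8, p2=2, p3=0, p4=0, p5=7) → (p0=0, p1=11, p2=1, p3=0, p4=0, p5=9)

(p0=0, p1=11, p2=1, p3=0, p4=0, p5=9)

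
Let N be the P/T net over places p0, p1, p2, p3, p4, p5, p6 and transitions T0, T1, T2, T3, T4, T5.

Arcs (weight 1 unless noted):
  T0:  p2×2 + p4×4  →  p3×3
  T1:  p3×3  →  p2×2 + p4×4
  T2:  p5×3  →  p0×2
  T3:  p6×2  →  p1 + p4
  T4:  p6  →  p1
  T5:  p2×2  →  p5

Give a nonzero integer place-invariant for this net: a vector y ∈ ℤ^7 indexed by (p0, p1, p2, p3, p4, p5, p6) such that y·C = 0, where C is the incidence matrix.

y = (p0:9, p1:0, p2:3, p3:2, p4:0, p5:6, p6:0)

Incidence matrix C (rows=places, cols=transitions):
       T0   T1   T2   T3   T4   T5
   p0   0    0    2    0    0    0
   p1   0    0    0    1    1    0
   p2  -2    2    0    0    0   -2
   p3   3   -3    0    0    0    0
   p4  -4    4    0    1    0    0
   p5   0    0   -3    0    0    1
   p6   0    0    0   -2   -1    0

Candidate y = [9, 0, 3, 2, 0, 6, 0]; check y·C column-wise:
  col T0: 9·0 + 3·-2 + 2·3 + 0·-4 + 6·0 = 0
  col T1: 9·0 + 3·2 + 2·-3 + 0·4 + 6·0 = 0
  col T2: 9·2 + 3·0 + 2·0 + 6·-3 = 0
  col T3: 9·0 + 0·1 + 3·0 + 2·0 + 0·1 + 6·0 + 0·-2 = 0
  col T4: 9·0 + 0·1 + 3·0 + 2·0 + 6·0 + 0·-1 = 0
  col T5: 9·0 + 3·-2 + 2·0 + 6·1 = 0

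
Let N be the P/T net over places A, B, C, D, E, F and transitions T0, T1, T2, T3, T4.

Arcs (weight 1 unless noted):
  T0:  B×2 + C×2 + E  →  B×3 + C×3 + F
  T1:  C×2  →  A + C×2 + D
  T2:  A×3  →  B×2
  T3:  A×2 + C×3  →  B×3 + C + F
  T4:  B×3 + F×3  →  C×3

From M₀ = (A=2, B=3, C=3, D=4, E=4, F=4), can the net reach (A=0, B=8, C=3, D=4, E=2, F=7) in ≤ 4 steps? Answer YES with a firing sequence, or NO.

YES — reachable via ⟨T0, T0, T3⟩ (3 firings)

step 1: fire T0:  (A=2, B=3, C=3, D=4, E=4, F=4) → (A=2, B=4, C=4, D=4, E=3, F=5)
step 2: fire T0:  (A=2, B=4, C=4, D=4, E=3, F=5) → (A=2, B=5, C=5, D=4, E=2, F=6)
step 3: fire T3:  (A=2, B=5, C=5, D=4, E=2, F=6) → (A=0, B=8, C=3, D=4, E=2, F=7)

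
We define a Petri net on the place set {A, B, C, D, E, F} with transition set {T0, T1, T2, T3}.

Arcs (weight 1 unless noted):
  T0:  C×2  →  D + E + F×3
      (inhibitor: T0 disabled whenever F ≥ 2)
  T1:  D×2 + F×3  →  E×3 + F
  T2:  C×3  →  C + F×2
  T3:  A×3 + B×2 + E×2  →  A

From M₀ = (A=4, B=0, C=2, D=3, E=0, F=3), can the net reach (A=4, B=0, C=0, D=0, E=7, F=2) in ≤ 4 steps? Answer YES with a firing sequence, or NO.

step 1: fire T1:  (A=4, B=0, C=2, D=3, E=0, F=3) → (A=4, B=0, C=2, D=1, E=3, F=1)
step 2: fire T0:  (A=4, B=0, C=2, D=1, E=3, F=1) → (A=4, B=0, C=0, D=2, E=4, F=4)
step 3: fire T1:  (A=4, B=0, C=0, D=2, E=4, F=4) → (A=4, B=0, C=0, D=0, E=7, F=2)

YES — reachable via ⟨T1, T0, T1⟩ (3 firings)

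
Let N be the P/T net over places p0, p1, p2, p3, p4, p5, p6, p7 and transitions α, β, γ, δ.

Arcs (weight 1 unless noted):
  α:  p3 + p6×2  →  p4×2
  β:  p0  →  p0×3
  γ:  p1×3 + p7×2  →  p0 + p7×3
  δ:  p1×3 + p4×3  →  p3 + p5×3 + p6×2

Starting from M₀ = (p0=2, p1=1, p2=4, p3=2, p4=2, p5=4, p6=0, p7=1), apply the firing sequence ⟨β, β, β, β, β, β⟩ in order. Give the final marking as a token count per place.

(p0=14, p1=1, p2=4, p3=2, p4=2, p5=4, p6=0, p7=1)

step 1: fire β:  (p0=2, p1=1, p2=4, p3=2, p4=2, p5=4, p6=0, p7=1) → (p0=4, p1=1, p2=4, p3=2, p4=2, p5=4, p6=0, p7=1)
step 2: fire β:  (p0=4, p1=1, p2=4, p3=2, p4=2, p5=4, p6=0, p7=1) → (p0=6, p1=1, p2=4, p3=2, p4=2, p5=4, p6=0, p7=1)
step 3: fire β:  (p0=6, p1=1, p2=4, p3=2, p4=2, p5=4, p6=0, p7=1) → (p0=8, p1=1, p2=4, p3=2, p4=2, p5=4, p6=0, p7=1)
step 4: fire β:  (p0=8, p1=1, p2=4, p3=2, p4=2, p5=4, p6=0, p7=1) → (p0=10, p1=1, p2=4, p3=2, p4=2, p5=4, p6=0, p7=1)
step 5: fire β:  (p0=10, p1=1, p2=4, p3=2, p4=2, p5=4, p6=0, p7=1) → (p0=12, p1=1, p2=4, p3=2, p4=2, p5=4, p6=0, p7=1)
step 6: fire β:  (p0=12, p1=1, p2=4, p3=2, p4=2, p5=4, p6=0, p7=1) → (p0=14, p1=1, p2=4, p3=2, p4=2, p5=4, p6=0, p7=1)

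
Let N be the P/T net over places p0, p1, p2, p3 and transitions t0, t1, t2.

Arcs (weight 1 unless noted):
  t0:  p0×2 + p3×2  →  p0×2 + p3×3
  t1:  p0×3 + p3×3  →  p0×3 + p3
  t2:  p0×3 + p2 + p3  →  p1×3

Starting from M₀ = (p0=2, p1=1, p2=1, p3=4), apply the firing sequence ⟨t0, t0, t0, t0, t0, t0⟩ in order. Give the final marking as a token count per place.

(p0=2, p1=1, p2=1, p3=10)

step 1: fire t0:  (p0=2, p1=1, p2=1, p3=4) → (p0=2, p1=1, p2=1, p3=5)
step 2: fire t0:  (p0=2, p1=1, p2=1, p3=5) → (p0=2, p1=1, p2=1, p3=6)
step 3: fire t0:  (p0=2, p1=1, p2=1, p3=6) → (p0=2, p1=1, p2=1, p3=7)
step 4: fire t0:  (p0=2, p1=1, p2=1, p3=7) → (p0=2, p1=1, p2=1, p3=8)
step 5: fire t0:  (p0=2, p1=1, p2=1, p3=8) → (p0=2, p1=1, p2=1, p3=9)
step 6: fire t0:  (p0=2, p1=1, p2=1, p3=9) → (p0=2, p1=1, p2=1, p3=10)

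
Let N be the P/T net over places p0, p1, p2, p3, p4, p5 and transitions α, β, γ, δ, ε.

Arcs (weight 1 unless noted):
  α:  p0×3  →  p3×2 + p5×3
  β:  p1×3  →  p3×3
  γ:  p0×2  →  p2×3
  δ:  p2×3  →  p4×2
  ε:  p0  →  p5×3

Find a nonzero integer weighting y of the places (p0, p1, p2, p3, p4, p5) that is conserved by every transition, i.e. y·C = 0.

Incidence matrix C (rows=places, cols=transitions):
        α    β    γ    δ    ε
   p0  -3    0   -2    0   -1
   p1   0   -3    0    0    0
   p2   0    0    3   -3    0
   p3   2    3    0    0    0
   p4   0    0    0    2    0
   p5   3    0    0    0    3

Candidate y = [3, 3, 2, 3, 3, 1]; check y·C column-wise:
  col α: 3·-3 + 3·0 + 2·0 + 3·2 + 3·0 + 1·3 = 0
  col β: 3·0 + 3·-3 + 2·0 + 3·3 + 3·0 + 1·0 = 0
  col γ: 3·-2 + 3·0 + 2·3 + 3·0 + 3·0 + 1·0 = 0
  col δ: 3·0 + 3·0 + 2·-3 + 3·0 + 3·2 + 1·0 = 0
  col ε: 3·-1 + 3·0 + 2·0 + 3·0 + 3·0 + 1·3 = 0

y = (p0:3, p1:3, p2:2, p3:3, p4:3, p5:1)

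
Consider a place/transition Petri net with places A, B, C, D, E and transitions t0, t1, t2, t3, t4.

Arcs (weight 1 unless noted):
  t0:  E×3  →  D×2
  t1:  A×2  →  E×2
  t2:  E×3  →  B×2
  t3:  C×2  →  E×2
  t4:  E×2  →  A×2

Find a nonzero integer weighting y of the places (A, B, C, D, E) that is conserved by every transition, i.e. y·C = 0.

Incidence matrix C (rows=places, cols=transitions):
       t0   t1   t2   t3   t4
    A   0   -2    0    0    2
    B   0    0    2    0    0
    C   0    0    0   -2    0
    D   2    0    0    0    0
    E  -3    2   -3    2   -2

Candidate y = [2, 3, 2, 3, 2]; check y·C column-wise:
  col t0: 2·0 + 3·0 + 2·0 + 3·2 + 2·-3 = 0
  col t1: 2·-2 + 3·0 + 2·0 + 3·0 + 2·2 = 0
  col t2: 2·0 + 3·2 + 2·0 + 3·0 + 2·-3 = 0
  col t3: 2·0 + 3·0 + 2·-2 + 3·0 + 2·2 = 0
  col t4: 2·2 + 3·0 + 2·0 + 3·0 + 2·-2 = 0

y = (A:2, B:3, C:2, D:3, E:2)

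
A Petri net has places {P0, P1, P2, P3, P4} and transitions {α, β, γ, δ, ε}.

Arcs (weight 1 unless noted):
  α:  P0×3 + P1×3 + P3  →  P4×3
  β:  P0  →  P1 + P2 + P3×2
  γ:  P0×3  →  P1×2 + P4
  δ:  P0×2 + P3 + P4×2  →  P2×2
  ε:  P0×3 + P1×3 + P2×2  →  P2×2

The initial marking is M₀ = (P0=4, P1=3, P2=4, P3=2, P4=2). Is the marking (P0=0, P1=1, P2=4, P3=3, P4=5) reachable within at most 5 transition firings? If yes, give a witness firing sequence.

NO — not reachable within 5 firings

depth 0: 1 marking
depth 1: 6 markings reached so far
depth 2: 11 markings reached so far
depth 3: 13 markings reached so far
depth 4: 14 markings reached so far
depth 5: 14 markings reached so far
(frontier empty at depth 5; search complete)
target is not among the 14 markings reachable within 5 steps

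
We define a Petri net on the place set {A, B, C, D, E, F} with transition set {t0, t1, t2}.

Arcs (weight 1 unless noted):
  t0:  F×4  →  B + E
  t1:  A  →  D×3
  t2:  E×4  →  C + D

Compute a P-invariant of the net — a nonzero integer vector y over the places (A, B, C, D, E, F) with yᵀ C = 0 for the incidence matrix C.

y = (A:3, B:0, C:-1, D:1, E:0, F:0)

Incidence matrix C (rows=places, cols=transitions):
       t0   t1   t2
    A   0   -1    0
    B   1    0    0
    C   0    0    1
    D   0    3    1
    E   1    0   -4
    F  -4    0    0

Candidate y = [3, 0, -1, 1, 0, 0]; check y·C column-wise:
  col t0: 3·0 + 0·1 + -1·0 + 1·0 + 0·1 + 0·-4 = 0
  col t1: 3·-1 + -1·0 + 1·3 = 0
  col t2: 3·0 + -1·1 + 1·1 + 0·-4 = 0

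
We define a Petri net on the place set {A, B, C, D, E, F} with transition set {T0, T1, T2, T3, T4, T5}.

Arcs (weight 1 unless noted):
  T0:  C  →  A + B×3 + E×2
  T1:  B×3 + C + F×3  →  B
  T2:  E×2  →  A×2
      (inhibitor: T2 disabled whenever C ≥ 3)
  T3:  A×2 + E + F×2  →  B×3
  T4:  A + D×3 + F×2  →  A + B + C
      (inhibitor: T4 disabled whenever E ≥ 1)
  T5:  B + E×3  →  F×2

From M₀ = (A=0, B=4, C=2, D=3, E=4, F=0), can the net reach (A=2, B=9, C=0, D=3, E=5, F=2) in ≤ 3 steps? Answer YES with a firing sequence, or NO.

step 1: fire T0:  (A=0, B=4, C=2, D=3, E=4, F=0) → (A=1, B=7, C=1, D=3, E=6, F=0)
step 2: fire T0:  (A=1, B=7, C=1, D=3, E=6, F=0) → (A=2, B=10, C=0, D=3, E=8, F=0)
step 3: fire T5:  (A=2, B=10, C=0, D=3, E=8, F=0) → (A=2, B=9, C=0, D=3, E=5, F=2)

YES — reachable via ⟨T0, T0, T5⟩ (3 firings)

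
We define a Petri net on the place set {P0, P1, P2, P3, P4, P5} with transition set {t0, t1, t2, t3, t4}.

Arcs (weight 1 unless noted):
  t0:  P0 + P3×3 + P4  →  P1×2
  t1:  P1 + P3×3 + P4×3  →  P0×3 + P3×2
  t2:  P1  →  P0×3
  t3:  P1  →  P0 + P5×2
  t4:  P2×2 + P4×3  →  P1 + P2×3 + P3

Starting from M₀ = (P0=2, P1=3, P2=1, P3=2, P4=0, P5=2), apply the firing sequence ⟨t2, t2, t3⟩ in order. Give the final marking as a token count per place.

step 1: fire t2:  (P0=2, P1=3, P2=1, P3=2, P4=0, P5=2) → (P0=5, P1=2, P2=1, P3=2, P4=0, P5=2)
step 2: fire t2:  (P0=5, P1=2, P2=1, P3=2, P4=0, P5=2) → (P0=8, P1=1, P2=1, P3=2, P4=0, P5=2)
step 3: fire t3:  (P0=8, P1=1, P2=1, P3=2, P4=0, P5=2) → (P0=9, P1=0, P2=1, P3=2, P4=0, P5=4)

(P0=9, P1=0, P2=1, P3=2, P4=0, P5=4)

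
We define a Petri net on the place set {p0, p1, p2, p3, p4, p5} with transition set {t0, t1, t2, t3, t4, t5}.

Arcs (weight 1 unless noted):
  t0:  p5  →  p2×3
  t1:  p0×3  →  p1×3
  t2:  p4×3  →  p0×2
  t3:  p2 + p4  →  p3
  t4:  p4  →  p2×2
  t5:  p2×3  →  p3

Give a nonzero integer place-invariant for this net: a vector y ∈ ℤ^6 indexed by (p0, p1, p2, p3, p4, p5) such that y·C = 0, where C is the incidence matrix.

Incidence matrix C (rows=places, cols=transitions):
       t0   t1   t2   t3   t4   t5
   p0   0   -3    2    0    0    0
   p1   0    3    0    0    0    0
   p2   3    0    0   -1    2   -3
   p3   0    0    0    1    0    1
   p4   0    0   -3   -1   -1    0
   p5  -1    0    0    0    0    0

Candidate y = [3, 3, 1, 3, 2, 3]; check y·C column-wise:
  col t0: 3·0 + 3·0 + 1·3 + 3·0 + 2·0 + 3·-1 = 0
  col t1: 3·-3 + 3·3 + 1·0 + 3·0 + 2·0 + 3·0 = 0
  col t2: 3·2 + 3·0 + 1·0 + 3·0 + 2·-3 + 3·0 = 0
  col t3: 3·0 + 3·0 + 1·-1 + 3·1 + 2·-1 + 3·0 = 0
  col t4: 3·0 + 3·0 + 1·2 + 3·0 + 2·-1 + 3·0 = 0
  col t5: 3·0 + 3·0 + 1·-3 + 3·1 + 2·0 + 3·0 = 0

y = (p0:3, p1:3, p2:1, p3:3, p4:2, p5:3)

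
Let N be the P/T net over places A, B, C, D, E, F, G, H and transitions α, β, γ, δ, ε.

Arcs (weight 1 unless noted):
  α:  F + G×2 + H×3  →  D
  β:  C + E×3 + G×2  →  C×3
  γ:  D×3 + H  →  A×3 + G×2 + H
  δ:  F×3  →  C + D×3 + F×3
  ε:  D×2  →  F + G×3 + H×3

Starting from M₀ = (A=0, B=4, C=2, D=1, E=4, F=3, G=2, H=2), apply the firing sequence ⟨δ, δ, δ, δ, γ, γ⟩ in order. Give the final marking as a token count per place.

step 1: fire δ:  (A=0, B=4, C=2, D=1, E=4, F=3, G=2, H=2) → (A=0, B=4, C=3, D=4, E=4, F=3, G=2, H=2)
step 2: fire δ:  (A=0, B=4, C=3, D=4, E=4, F=3, G=2, H=2) → (A=0, B=4, C=4, D=7, E=4, F=3, G=2, H=2)
step 3: fire δ:  (A=0, B=4, C=4, D=7, E=4, F=3, G=2, H=2) → (A=0, B=4, C=5, D=10, E=4, F=3, G=2, H=2)
step 4: fire δ:  (A=0, B=4, C=5, D=10, E=4, F=3, G=2, H=2) → (A=0, B=4, C=6, D=13, E=4, F=3, G=2, H=2)
step 5: fire γ:  (A=0, B=4, C=6, D=13, E=4, F=3, G=2, H=2) → (A=3, B=4, C=6, D=10, E=4, F=3, G=4, H=2)
step 6: fire γ:  (A=3, B=4, C=6, D=10, E=4, F=3, G=4, H=2) → (A=6, B=4, C=6, D=7, E=4, F=3, G=6, H=2)

(A=6, B=4, C=6, D=7, E=4, F=3, G=6, H=2)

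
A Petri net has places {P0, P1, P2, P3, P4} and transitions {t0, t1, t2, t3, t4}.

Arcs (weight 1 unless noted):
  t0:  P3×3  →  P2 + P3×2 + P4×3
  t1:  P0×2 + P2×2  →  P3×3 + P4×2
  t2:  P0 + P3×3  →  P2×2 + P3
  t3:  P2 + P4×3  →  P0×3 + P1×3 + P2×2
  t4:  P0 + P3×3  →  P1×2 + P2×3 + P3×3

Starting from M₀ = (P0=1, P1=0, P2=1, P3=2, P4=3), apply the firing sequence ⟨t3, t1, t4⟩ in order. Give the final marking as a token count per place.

(P0=1, P1=5, P2=3, P3=5, P4=2)

step 1: fire t3:  (P0=1, P1=0, P2=1, P3=2, P4=3) → (P0=4, P1=3, P2=2, P3=2, P4=0)
step 2: fire t1:  (P0=4, P1=3, P2=2, P3=2, P4=0) → (P0=2, P1=3, P2=0, P3=5, P4=2)
step 3: fire t4:  (P0=2, P1=3, P2=0, P3=5, P4=2) → (P0=1, P1=5, P2=3, P3=5, P4=2)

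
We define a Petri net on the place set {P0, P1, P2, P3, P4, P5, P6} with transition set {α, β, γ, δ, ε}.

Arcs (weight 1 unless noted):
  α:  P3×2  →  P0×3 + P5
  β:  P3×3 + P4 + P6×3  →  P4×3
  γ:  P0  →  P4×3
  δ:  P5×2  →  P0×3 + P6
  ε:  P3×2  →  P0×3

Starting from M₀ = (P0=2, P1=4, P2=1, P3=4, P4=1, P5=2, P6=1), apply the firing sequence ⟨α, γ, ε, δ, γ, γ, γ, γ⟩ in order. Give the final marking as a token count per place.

(P0=6, P1=4, P2=1, P3=0, P4=16, P5=1, P6=2)

step 1: fire α:  (P0=2, P1=4, P2=1, P3=4, P4=1, P5=2, P6=1) → (P0=5, P1=4, P2=1, P3=2, P4=1, P5=3, P6=1)
step 2: fire γ:  (P0=5, P1=4, P2=1, P3=2, P4=1, P5=3, P6=1) → (P0=4, P1=4, P2=1, P3=2, P4=4, P5=3, P6=1)
step 3: fire ε:  (P0=4, P1=4, P2=1, P3=2, P4=4, P5=3, P6=1) → (P0=7, P1=4, P2=1, P3=0, P4=4, P5=3, P6=1)
step 4: fire δ:  (P0=7, P1=4, P2=1, P3=0, P4=4, P5=3, P6=1) → (P0=10, P1=4, P2=1, P3=0, P4=4, P5=1, P6=2)
step 5: fire γ:  (P0=10, P1=4, P2=1, P3=0, P4=4, P5=1, P6=2) → (P0=9, P1=4, P2=1, P3=0, P4=7, P5=1, P6=2)
step 6: fire γ:  (P0=9, P1=4, P2=1, P3=0, P4=7, P5=1, P6=2) → (P0=8, P1=4, P2=1, P3=0, P4=10, P5=1, P6=2)
step 7: fire γ:  (P0=8, P1=4, P2=1, P3=0, P4=10, P5=1, P6=2) → (P0=7, P1=4, P2=1, P3=0, P4=13, P5=1, P6=2)
step 8: fire γ:  (P0=7, P1=4, P2=1, P3=0, P4=13, P5=1, P6=2) → (P0=6, P1=4, P2=1, P3=0, P4=16, P5=1, P6=2)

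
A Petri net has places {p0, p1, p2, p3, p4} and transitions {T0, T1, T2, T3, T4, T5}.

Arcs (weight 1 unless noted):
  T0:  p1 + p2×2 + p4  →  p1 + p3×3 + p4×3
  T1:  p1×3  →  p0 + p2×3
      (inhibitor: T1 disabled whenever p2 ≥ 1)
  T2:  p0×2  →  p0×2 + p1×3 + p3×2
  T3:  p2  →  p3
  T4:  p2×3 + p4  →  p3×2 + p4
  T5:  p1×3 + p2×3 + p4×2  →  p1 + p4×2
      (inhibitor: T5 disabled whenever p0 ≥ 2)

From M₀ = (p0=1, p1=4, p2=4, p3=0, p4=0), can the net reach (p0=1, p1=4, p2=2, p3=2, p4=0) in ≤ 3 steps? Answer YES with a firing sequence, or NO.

step 1: fire T3:  (p0=1, p1=4, p2=4, p3=0, p4=0) → (p0=1, p1=4, p2=3, p3=1, p4=0)
step 2: fire T3:  (p0=1, p1=4, p2=3, p3=1, p4=0) → (p0=1, p1=4, p2=2, p3=2, p4=0)

YES — reachable via ⟨T3, T3⟩ (2 firings)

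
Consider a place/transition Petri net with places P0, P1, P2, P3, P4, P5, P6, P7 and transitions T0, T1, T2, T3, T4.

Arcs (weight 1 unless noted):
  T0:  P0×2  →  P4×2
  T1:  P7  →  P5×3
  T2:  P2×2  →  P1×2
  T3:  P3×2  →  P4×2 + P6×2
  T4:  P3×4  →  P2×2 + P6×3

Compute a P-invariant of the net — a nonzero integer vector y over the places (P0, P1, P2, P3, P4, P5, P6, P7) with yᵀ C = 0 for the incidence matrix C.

y = (P0:1, P1:2, P2:2, P3:1, P4:1, P5:0, P6:0, P7:0)

Incidence matrix C (rows=places, cols=transitions):
       T0   T1   T2   T3   T4
   P0  -2    0    0    0    0
   P1   0    0    2    0    0
   P2   0    0   -2    0    2
   P3   0    0    0   -2   -4
   P4   2    0    0    2    0
   P5   0    3    0    0    0
   P6   0    0    0    2    3
   P7   0   -1    0    0    0

Candidate y = [1, 2, 2, 1, 1, 0, 0, 0]; check y·C column-wise:
  col T0: 1·-2 + 2·0 + 2·0 + 1·0 + 1·2 = 0
  col T1: 1·0 + 2·0 + 2·0 + 1·0 + 1·0 + 0·3 + 0·-1 = 0
  col T2: 1·0 + 2·2 + 2·-2 + 1·0 + 1·0 = 0
  col T3: 1·0 + 2·0 + 2·0 + 1·-2 + 1·2 + 0·2 = 0
  col T4: 1·0 + 2·0 + 2·2 + 1·-4 + 1·0 + 0·3 = 0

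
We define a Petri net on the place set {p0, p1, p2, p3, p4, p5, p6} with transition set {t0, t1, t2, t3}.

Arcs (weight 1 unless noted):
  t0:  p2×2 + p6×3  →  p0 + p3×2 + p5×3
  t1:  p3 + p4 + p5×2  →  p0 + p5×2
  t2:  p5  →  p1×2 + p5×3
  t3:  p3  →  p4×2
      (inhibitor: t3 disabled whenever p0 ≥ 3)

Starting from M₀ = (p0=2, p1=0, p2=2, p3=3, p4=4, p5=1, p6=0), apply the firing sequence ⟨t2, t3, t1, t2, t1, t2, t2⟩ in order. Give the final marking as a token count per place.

(p0=4, p1=8, p2=2, p3=0, p4=4, p5=9, p6=0)

step 1: fire t2:  (p0=2, p1=0, p2=2, p3=3, p4=4, p5=1, p6=0) → (p0=2, p1=2, p2=2, p3=3, p4=4, p5=3, p6=0)
step 2: fire t3:  (p0=2, p1=2, p2=2, p3=3, p4=4, p5=3, p6=0) → (p0=2, p1=2, p2=2, p3=2, p4=6, p5=3, p6=0)
step 3: fire t1:  (p0=2, p1=2, p2=2, p3=2, p4=6, p5=3, p6=0) → (p0=3, p1=2, p2=2, p3=1, p4=5, p5=3, p6=0)
step 4: fire t2:  (p0=3, p1=2, p2=2, p3=1, p4=5, p5=3, p6=0) → (p0=3, p1=4, p2=2, p3=1, p4=5, p5=5, p6=0)
step 5: fire t1:  (p0=3, p1=4, p2=2, p3=1, p4=5, p5=5, p6=0) → (p0=4, p1=4, p2=2, p3=0, p4=4, p5=5, p6=0)
step 6: fire t2:  (p0=4, p1=4, p2=2, p3=0, p4=4, p5=5, p6=0) → (p0=4, p1=6, p2=2, p3=0, p4=4, p5=7, p6=0)
step 7: fire t2:  (p0=4, p1=6, p2=2, p3=0, p4=4, p5=7, p6=0) → (p0=4, p1=8, p2=2, p3=0, p4=4, p5=9, p6=0)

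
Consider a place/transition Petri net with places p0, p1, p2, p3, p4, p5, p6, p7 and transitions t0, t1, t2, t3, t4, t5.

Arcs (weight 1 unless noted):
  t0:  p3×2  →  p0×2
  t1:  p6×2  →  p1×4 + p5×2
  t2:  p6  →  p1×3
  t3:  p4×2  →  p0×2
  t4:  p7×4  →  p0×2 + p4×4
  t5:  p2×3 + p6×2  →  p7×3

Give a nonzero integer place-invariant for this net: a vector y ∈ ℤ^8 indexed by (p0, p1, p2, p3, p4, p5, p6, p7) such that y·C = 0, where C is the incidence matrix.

Incidence matrix C (rows=places, cols=transitions):
       t0   t1   t2   t3   t4   t5
   p0   2    0    0    2    2    0
   p1   0    4    3    0    0    0
   p2   0    0    0    0    0   -3
   p3  -2    0    0    0    0    0
   p4   0    0    0   -2    4    0
   p5   0    2    0    0    0    0
   p6   0   -2   -1    0    0   -2
   p7   0    0    0    0   -4    3

Candidate y = [0, 1, -2, 0, 0, 1, 3, 0]; check y·C column-wise:
  col t0: 0·2 + 1·0 + -2·0 + 0·-2 + 1·0 + 3·0 = 0
  col t1: 1·4 + -2·0 + 1·2 + 3·-2 = 0
  col t2: 1·3 + -2·0 + 1·0 + 3·-1 = 0
  col t3: 0·2 + 1·0 + -2·0 + 0·-2 + 1·0 + 3·0 = 0
  col t4: 0·2 + 1·0 + -2·0 + 0·4 + 1·0 + 3·0 + 0·-4 = 0
  col t5: 1·0 + -2·-3 + 1·0 + 3·-2 + 0·3 = 0

y = (p0:0, p1:1, p2:-2, p3:0, p4:0, p5:1, p6:3, p7:0)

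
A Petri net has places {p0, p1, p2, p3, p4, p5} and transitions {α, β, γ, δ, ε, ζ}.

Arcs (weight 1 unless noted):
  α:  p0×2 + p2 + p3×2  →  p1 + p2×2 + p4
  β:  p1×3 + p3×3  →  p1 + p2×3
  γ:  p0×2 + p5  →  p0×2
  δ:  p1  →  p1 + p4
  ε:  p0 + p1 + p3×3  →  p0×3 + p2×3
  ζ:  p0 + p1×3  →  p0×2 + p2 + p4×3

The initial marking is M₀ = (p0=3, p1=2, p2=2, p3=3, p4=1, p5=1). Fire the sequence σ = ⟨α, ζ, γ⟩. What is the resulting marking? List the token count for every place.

step 1: fire α:  (p0=3, p1=2, p2=2, p3=3, p4=1, p5=1) → (p0=1, p1=3, p2=3, p3=1, p4=2, p5=1)
step 2: fire ζ:  (p0=1, p1=3, p2=3, p3=1, p4=2, p5=1) → (p0=2, p1=0, p2=4, p3=1, p4=5, p5=1)
step 3: fire γ:  (p0=2, p1=0, p2=4, p3=1, p4=5, p5=1) → (p0=2, p1=0, p2=4, p3=1, p4=5, p5=0)

(p0=2, p1=0, p2=4, p3=1, p4=5, p5=0)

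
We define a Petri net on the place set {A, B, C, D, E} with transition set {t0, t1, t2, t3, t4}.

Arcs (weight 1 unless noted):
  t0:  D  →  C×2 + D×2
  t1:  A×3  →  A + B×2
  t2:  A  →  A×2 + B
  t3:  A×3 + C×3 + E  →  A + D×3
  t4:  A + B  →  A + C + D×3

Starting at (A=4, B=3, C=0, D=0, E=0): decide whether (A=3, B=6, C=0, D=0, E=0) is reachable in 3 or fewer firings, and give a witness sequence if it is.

step 1: fire t1:  (A=4, B=3, C=0, D=0, E=0) → (A=2, B=5, C=0, D=0, E=0)
step 2: fire t2:  (A=2, B=5, C=0, D=0, E=0) → (A=3, B=6, C=0, D=0, E=0)

YES — reachable via ⟨t1, t2⟩ (2 firings)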